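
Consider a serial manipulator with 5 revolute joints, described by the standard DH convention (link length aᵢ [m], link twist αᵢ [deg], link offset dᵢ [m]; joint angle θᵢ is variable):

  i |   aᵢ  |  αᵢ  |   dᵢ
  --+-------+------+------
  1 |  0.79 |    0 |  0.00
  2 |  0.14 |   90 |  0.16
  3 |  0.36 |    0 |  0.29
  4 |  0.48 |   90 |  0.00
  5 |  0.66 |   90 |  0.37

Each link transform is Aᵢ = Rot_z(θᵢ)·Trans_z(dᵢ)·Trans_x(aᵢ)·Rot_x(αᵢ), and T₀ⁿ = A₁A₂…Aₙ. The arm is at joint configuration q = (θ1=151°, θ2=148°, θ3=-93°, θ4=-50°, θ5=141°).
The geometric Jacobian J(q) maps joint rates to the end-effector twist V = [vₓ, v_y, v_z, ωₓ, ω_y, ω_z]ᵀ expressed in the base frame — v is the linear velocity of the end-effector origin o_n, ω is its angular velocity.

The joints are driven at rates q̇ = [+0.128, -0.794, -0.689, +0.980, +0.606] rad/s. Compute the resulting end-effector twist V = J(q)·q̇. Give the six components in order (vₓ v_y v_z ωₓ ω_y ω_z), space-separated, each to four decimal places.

-0.0282 0.6185 0.1073 -0.4313 0.1779 -0.1820

o_n = [-1.3443, 0.1068, 0.1158]
J₁: ẑ×o_n = [-0.1068, -1.3443, 0.0000], ω = ẑ
J2: z=[0.0000, 0.0000, 1.0000] o=[-0.6909, 0.3830, 0.0000] → [0.2762, -0.6534, 0.0000, 0.0000, 0.0000, 1.0000]
J3: z=[-0.8746, -0.4848, 0.0000] o=[-0.6231, 0.2606, 0.1600] → [0.0214, -0.0387, -0.2152, -0.8746, -0.4848, 0.0000]
J4: z=[-0.8746, -0.4848, 0.0000] o=[-0.8859, 0.1364, -0.1995] → [-0.1529, 0.2758, -0.1964, -0.8746, -0.4848, 0.0000]
J5: z=[-0.2918, 0.5264, 0.7986] o=[-1.0717, 0.4717, -0.4884] → [0.6094, -0.0415, 0.2500, -0.2918, 0.5264, 0.7986]
V = J·q̇ = [-0.0282, 0.6185, 0.1073, -0.4313, 0.1779, -0.1820]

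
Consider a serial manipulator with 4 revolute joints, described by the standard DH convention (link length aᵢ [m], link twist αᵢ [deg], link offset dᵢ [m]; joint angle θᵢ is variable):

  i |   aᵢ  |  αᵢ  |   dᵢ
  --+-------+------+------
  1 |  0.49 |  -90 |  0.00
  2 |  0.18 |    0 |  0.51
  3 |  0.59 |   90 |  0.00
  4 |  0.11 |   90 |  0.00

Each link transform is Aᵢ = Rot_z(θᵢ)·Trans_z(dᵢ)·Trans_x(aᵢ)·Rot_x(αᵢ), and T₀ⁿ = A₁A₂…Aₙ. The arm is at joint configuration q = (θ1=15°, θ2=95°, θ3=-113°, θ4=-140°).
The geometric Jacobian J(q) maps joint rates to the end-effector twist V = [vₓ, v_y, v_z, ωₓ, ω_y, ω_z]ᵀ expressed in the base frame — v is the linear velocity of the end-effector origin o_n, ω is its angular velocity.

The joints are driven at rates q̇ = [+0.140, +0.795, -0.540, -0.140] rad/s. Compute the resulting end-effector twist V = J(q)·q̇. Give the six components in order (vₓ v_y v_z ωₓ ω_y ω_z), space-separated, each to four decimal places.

o_n = [0.8090, 0.6716, -0.0230]
J₁: ẑ×o_n = [-0.6716, 0.8090, 0.0000], ω = ẑ
J2: z=[-0.2588, 0.9659, 0.0000] o=[0.4733, 0.1268, 0.0000] → [-0.0222, -0.0060, -0.4653, -0.2588, 0.9659, 0.0000]
J3: z=[-0.2588, 0.9659, 0.0000] o=[0.3262, 0.6154, -0.1793] → [0.1510, 0.0404, -0.4810, -0.2588, 0.9659, 0.0000]
J4: z=[-0.2985, -0.0800, 0.9511] o=[0.8682, 0.7606, 0.0030] → [0.0868, -0.0640, 0.0218, -0.2985, -0.0800, 0.9511]
V = J·q̇ = [-0.2054, 0.0956, -0.1132, -0.0242, 0.2575, 0.0069]

-0.2054 0.0956 -0.1132 -0.0242 0.2575 0.0069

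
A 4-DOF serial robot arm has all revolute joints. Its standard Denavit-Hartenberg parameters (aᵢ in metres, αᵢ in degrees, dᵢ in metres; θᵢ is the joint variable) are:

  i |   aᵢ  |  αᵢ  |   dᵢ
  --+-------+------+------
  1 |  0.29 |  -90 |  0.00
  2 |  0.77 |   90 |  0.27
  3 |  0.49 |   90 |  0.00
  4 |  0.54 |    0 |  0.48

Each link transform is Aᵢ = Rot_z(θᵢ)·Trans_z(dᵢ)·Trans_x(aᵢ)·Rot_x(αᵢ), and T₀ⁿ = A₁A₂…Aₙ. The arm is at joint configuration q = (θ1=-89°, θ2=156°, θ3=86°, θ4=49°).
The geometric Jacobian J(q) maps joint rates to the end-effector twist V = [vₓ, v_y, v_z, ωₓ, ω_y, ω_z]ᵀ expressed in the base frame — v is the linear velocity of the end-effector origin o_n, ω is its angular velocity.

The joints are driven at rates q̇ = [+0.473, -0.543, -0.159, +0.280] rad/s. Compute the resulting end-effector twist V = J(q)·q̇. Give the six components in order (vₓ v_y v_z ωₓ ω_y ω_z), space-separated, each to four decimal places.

o_n = [1.0657, 0.7576, -0.9042]
J₁: ẑ×o_n = [-0.7576, 1.0657, 0.0000], ω = ẑ
J2: z=[0.9998, 0.0175, 0.0000] o=[0.0051, -0.2900, 0.0000] → [-0.0158, 0.9041, 1.0289, 0.9998, 0.0175, 0.0000]
J3: z=[0.0071, -0.4067, -0.9135] o=[0.2627, 0.4181, -0.3132] → [0.5505, -0.7293, 0.3289, 0.0071, -0.4067, -0.9135]
J4: z=[-0.0857, 0.9100, -0.4057] o=[0.7509, 0.4578, -0.3271] → [-0.4035, -0.1771, -0.3121, -0.0857, 0.9100, -0.4057]
V = J·q̇ = [-0.5503, 0.0795, -0.6984, -0.5680, 0.3100, 0.5046]

-0.5503 0.0795 -0.6984 -0.5680 0.3100 0.5046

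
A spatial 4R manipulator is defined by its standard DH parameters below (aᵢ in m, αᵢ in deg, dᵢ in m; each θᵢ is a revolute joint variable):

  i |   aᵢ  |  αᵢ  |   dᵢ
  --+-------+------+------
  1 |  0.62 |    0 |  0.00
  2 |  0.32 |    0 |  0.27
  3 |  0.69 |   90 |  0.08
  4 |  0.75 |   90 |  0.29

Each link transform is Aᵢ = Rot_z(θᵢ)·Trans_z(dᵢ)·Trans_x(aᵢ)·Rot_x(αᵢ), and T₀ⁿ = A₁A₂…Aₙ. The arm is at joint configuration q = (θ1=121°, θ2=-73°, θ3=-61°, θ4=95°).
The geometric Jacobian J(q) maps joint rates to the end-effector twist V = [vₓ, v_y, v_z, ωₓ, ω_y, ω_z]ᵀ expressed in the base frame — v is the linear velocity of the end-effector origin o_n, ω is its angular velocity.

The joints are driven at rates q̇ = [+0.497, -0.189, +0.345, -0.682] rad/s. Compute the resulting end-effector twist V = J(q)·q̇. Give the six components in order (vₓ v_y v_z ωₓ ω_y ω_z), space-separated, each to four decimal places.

0.4354 0.1475 0.0446 0.1534 0.6645 0.6530

o_n = [0.4382, 0.3462, 1.0971]
J₁: ẑ×o_n = [-0.3462, 0.4382, 0.0000], ω = ẑ
J2: z=[0.0000, 0.0000, 1.0000] o=[-0.3193, 0.5314, 0.0000] → [0.1853, 0.7575, -0.0000, 0.0000, 0.0000, 1.0000]
J3: z=[0.0000, 0.0000, 1.0000] o=[-0.1052, 0.7693, 0.2700] → [0.4231, 0.5434, -0.0000, 0.0000, 0.0000, 1.0000]
J4: z=[-0.2250, -0.9744, 0.0000] o=[0.5671, 0.6140, 0.3500] → [-0.7280, 0.1681, -0.0654, -0.2250, -0.9744, 0.0000]
V = J·q̇ = [0.4354, 0.1475, 0.0446, 0.1534, 0.6645, 0.6530]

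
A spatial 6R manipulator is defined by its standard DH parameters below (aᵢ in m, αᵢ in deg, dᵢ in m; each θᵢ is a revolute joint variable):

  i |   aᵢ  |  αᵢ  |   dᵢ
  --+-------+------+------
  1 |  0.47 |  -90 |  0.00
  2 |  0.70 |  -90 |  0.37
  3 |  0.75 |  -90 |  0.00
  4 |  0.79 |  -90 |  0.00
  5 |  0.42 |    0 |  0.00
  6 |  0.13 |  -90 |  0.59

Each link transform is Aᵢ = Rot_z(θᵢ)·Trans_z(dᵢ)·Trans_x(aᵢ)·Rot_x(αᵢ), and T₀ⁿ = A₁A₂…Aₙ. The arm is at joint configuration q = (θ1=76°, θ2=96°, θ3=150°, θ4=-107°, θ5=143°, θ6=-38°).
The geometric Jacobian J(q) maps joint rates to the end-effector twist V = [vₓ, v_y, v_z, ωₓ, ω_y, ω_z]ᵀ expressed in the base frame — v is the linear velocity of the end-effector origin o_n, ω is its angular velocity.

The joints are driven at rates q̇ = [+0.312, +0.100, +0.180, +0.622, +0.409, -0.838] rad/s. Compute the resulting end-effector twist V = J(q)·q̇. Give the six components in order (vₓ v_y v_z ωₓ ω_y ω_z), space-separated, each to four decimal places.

o_n = [0.5157, -0.2183, 0.2017]
J₁: ẑ×o_n = [0.2183, 0.5157, -0.0000], ω = ẑ
J2: z=[-0.9703, 0.2419, 0.0000] o=[0.1137, 0.4560, 0.0000] → [0.0488, 0.1957, 0.5570, -0.9703, 0.2419, 0.0000]
J3: z=[-0.2406, -0.9650, 0.1045] o=[-0.2630, 0.4746, -0.6962] → [-0.7940, 0.2974, 0.9182, -0.2406, -0.9650, 0.1045]
J4: z=[-0.8277, 0.2602, 0.4973] o=[0.1173, 0.4497, -0.0502] → [0.3977, 0.4067, 0.4492, -0.8277, 0.2602, 0.4973]
J5: z=[0.4145, -0.3138, 0.8542] o=[-0.1816, -0.2717, -0.1702] → [-0.1623, 0.4415, 0.2410, 0.4145, -0.3138, 0.8542]
J6: z=[0.4145, -0.3138, 0.8542] o=[0.1545, -0.0311, -0.2449] → [0.0197, 0.1234, 0.0358, 0.4145, -0.3138, 0.8542]
V = J·q̇ = [0.0946, 0.5641, 0.5689, -0.8330, 0.1470, 0.2737]

0.0946 0.5641 0.5689 -0.8330 0.1470 0.2737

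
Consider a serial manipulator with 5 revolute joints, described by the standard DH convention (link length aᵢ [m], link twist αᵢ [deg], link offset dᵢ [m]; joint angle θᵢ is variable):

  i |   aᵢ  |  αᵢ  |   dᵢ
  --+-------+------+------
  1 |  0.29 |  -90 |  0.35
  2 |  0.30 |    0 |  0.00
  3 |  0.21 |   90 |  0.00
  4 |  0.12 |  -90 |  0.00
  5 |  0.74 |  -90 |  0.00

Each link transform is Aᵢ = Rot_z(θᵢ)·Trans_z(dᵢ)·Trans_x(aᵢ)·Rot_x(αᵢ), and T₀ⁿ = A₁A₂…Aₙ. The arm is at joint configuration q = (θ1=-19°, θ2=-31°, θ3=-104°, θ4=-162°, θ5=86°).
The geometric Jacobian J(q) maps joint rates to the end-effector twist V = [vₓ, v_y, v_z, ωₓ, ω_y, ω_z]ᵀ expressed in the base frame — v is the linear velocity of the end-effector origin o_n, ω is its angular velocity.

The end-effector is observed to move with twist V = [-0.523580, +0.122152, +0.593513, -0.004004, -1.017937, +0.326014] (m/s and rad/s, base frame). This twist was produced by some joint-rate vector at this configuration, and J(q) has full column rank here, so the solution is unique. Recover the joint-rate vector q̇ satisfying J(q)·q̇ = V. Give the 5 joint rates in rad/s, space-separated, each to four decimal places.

o_n = [0.9623, -0.3875, 1.0596]
J₁: ẑ×o_n = [0.3875, 0.9623, -0.0000], ω = ẑ
J2: z=[0.3256, 0.9455, 0.0000] o=[0.2742, -0.0944, 0.3500] → [0.6709, -0.2310, -0.7461, 0.3256, 0.9455, 0.0000]
J3: z=[0.3256, 0.9455, 0.0000] o=[0.5173, -0.1781, 0.5045] → [0.5248, -0.1807, -0.4889, 0.3256, 0.9455, 0.0000]
J4: z=[-0.6686, 0.2302, -0.7071] o=[0.3769, -0.1298, 0.6530] → [-0.0886, -0.1421, 0.0375, -0.6686, 0.2302, -0.7071]
J5: z=[-0.5162, -0.8281, 0.2185] o=[0.4412, -0.1911, 0.5723] → [-0.3606, 0.3654, 0.5329, -0.5162, -0.8281, 0.2185]
q̇ = J⁺·V = [-0.3250, -0.3810, 0.1210, -0.6920, 0.7400]

-0.3250 -0.3810 0.1210 -0.6920 0.7400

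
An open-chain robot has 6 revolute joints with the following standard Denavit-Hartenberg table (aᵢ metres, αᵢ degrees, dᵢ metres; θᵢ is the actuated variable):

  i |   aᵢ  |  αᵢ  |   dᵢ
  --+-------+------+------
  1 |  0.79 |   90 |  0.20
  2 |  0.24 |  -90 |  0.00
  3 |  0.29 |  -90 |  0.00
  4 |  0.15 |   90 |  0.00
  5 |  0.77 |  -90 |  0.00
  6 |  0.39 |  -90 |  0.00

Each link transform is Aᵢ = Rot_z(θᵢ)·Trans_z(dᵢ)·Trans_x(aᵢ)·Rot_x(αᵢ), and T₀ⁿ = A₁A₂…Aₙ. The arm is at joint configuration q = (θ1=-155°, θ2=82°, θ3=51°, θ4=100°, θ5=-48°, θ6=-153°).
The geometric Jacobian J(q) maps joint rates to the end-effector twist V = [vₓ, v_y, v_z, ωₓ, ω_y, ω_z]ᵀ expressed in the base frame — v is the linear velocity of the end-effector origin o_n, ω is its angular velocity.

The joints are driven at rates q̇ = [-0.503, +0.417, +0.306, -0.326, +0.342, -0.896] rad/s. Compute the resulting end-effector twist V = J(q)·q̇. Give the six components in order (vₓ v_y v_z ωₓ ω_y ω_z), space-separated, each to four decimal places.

o_n = [-1.1736, -0.6630, 0.8583]
J₁: ẑ×o_n = [0.6630, -1.1736, 0.0000], ω = ẑ
J2: z=[-0.4226, 0.9063, 0.0000] o=[-0.7160, -0.3339, 0.2000] → [0.5966, 0.2782, 0.5539, -0.4226, 0.9063, 0.0000]
J3: z=[0.8975, 0.4185, 0.1392] o=[-0.7463, -0.3480, 0.4377] → [0.2199, -0.4370, -0.1039, 0.8975, 0.4185, 0.1392]
J4: z=[0.3640, -0.5246, -0.7696] o=[-0.6740, -0.5630, 0.6184] → [-0.2028, 0.2972, -0.2985, 0.3640, -0.5246, -0.7696]
J5: z=[0.0894, -0.8028, 0.5896] o=[-0.8131, -0.6055, 0.5816] → [-0.1882, -0.2373, -0.2946, 0.0894, -0.8028, 0.5896]
J6: z=[-0.4454, -0.5617, -0.6972] o=[-1.4990, -0.4513, 0.8956] → [-0.1267, -0.2435, 0.2771, -0.4454, -0.5617, -0.6972]
V = J·q̇ = [0.0978, 0.6128, -0.0525, 0.4094, 0.9057, 0.6168]

0.0978 0.6128 -0.0525 0.4094 0.9057 0.6168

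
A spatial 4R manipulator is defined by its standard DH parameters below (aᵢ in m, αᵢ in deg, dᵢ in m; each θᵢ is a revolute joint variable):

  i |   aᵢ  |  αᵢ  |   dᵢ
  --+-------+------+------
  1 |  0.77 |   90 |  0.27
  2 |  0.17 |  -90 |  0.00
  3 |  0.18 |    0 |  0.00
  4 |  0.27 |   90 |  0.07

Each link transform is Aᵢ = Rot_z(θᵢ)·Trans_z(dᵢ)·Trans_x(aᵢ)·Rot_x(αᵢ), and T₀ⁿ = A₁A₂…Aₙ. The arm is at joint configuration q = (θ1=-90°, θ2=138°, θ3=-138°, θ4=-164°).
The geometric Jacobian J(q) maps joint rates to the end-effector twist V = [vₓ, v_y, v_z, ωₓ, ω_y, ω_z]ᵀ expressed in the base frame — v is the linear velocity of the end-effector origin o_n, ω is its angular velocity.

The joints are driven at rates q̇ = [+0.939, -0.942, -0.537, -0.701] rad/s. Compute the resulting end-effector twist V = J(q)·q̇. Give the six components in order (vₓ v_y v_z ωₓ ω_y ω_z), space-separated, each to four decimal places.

o_n = [0.1085, -0.5899, 0.3380]
J₁: ẑ×o_n = [0.5899, 0.1085, -0.0000], ω = ẑ
J2: z=[-1.0000, -0.0000, 0.0000] o=[0.0000, -0.7700, 0.2700] → [-0.0000, 0.0680, -0.1801, -1.0000, -0.0000, 0.0000]
J3: z=[-0.0000, 0.6691, -0.7431] o=[0.0000, -0.6437, 0.3838] → [0.0093, -0.0807, -0.0726, -0.0000, 0.6691, -0.7431]
J4: z=[-0.0000, 0.6691, -0.7431] o=[-0.1204, -0.7431, 0.2942] → [0.1431, -0.1702, -0.1532, -0.0000, 0.6691, -0.7431]
V = J·q̇ = [0.4486, 0.2005, 0.3160, 0.9420, -0.8284, 1.8590]

0.4486 0.2005 0.3160 0.9420 -0.8284 1.8590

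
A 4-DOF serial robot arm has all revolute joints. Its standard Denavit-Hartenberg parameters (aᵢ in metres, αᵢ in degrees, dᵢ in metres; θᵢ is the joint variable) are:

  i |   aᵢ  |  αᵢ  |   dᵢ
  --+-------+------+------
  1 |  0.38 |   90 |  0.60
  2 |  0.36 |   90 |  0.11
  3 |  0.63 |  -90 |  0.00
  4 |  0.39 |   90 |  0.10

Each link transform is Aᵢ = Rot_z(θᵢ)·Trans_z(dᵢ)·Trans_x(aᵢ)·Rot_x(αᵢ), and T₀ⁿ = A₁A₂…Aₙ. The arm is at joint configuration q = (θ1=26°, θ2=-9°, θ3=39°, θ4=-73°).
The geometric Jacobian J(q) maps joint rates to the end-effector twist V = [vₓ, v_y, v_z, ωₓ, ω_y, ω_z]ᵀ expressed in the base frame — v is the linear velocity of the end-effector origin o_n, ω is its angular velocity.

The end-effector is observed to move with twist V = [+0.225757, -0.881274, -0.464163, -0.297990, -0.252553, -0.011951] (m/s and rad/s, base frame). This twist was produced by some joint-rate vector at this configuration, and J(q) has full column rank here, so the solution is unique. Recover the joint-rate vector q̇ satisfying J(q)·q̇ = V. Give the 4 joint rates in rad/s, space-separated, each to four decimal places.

-0.9730 -0.5510 -0.8900 0.8330

o_n = [1.3537, -0.0696, 0.0947]
J₁: ẑ×o_n = [0.0696, 1.3537, -0.0000], ω = ẑ
J2: z=[0.4384, -0.8988, 0.0000] o=[0.3415, 0.1666, 0.6000] → [0.4542, 0.2215, 0.8062, 0.4384, -0.8988, 0.0000]
J3: z=[-0.1406, -0.0686, -0.9877] o=[0.7093, 0.2236, 0.5437] → [-0.2588, -0.6995, 0.0854, -0.1406, -0.0686, -0.9877]
J4: z=[-0.2180, -0.9710, 0.0984] o=[1.3178, 0.0792, 0.4671] → [0.3762, -0.0776, 0.0673, -0.2180, -0.9710, 0.0984]
q̇ = J⁺·V = [-0.9730, -0.5510, -0.8900, 0.8330]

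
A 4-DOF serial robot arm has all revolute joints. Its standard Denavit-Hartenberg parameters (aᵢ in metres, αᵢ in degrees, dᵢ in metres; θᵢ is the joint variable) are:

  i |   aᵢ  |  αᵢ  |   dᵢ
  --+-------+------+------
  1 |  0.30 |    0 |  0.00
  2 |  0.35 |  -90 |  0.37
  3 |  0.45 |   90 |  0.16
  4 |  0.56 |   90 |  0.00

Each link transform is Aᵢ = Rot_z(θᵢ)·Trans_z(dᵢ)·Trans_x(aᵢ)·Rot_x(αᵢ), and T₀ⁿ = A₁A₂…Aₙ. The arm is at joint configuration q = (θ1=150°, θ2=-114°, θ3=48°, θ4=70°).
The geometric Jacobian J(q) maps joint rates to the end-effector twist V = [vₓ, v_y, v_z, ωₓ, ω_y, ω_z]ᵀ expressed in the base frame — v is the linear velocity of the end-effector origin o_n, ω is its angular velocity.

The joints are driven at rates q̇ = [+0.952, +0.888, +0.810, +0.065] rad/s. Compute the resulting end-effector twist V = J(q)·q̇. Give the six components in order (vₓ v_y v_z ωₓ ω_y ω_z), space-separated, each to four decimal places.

-2.3454 -0.0599 -0.3223 -0.4370 0.6837 1.8835

o_n = [-0.0327, 1.1632, -0.1068]
J₁: ẑ×o_n = [-1.1632, -0.0327, 0.0000], ω = ẑ
J2: z=[0.0000, 0.0000, 1.0000] o=[-0.2598, 0.1500, 0.0000] → [-1.0132, 0.2271, 0.0000, 0.0000, 0.0000, 1.0000]
J3: z=[-0.5878, 0.8090, 0.0000] o=[0.0233, 0.3557, 0.3700] → [-0.3857, -0.2802, -0.4293, -0.5878, 0.8090, 0.0000]
J4: z=[0.6012, 0.4368, 0.6691] o=[0.1729, 0.6622, 0.0356] → [-0.3974, -0.0520, 0.3911, 0.6012, 0.4368, 0.6691]
V = J·q̇ = [-2.3454, -0.0599, -0.3223, -0.4370, 0.6837, 1.8835]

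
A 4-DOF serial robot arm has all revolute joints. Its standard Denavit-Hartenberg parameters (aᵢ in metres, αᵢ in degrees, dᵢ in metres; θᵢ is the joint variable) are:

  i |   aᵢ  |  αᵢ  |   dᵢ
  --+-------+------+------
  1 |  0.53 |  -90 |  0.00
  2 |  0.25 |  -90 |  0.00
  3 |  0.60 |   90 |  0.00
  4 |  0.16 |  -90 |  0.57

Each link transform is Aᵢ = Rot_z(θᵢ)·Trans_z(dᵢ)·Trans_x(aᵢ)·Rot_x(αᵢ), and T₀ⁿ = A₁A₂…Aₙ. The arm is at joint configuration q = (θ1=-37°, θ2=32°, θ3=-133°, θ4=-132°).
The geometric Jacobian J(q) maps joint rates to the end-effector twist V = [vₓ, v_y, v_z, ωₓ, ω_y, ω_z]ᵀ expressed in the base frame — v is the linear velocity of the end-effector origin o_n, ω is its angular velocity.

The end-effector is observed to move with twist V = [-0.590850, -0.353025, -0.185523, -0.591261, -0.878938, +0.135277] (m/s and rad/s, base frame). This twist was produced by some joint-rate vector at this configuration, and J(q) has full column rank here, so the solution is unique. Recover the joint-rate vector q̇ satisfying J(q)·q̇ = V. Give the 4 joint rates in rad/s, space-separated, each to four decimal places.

o_n = [0.1159, -0.1227, 0.3674]
J₁: ẑ×o_n = [0.1227, 0.1159, -0.0000], ω = ẑ
J2: z=[0.6018, 0.7986, 0.0000] o=[0.4233, -0.3190, 0.0000] → [0.2934, -0.2211, 0.3636, 0.6018, 0.7986, 0.0000]
J3: z=[-0.4232, 0.3189, -0.8480] o=[0.5926, -0.4466, -0.1325] → [0.4341, 0.6158, 0.0150, -0.4232, 0.3189, -0.8480]
J4: z=[-0.9058, -0.1714, 0.3876] o=[0.5795, 0.1127, 0.0844] → [0.0427, 0.0767, 0.1338, -0.9058, -0.1714, 0.3876]
q̇ = J⁺·V = [-0.7160, -0.6820, -0.7520, 0.5510]

-0.7160 -0.6820 -0.7520 0.5510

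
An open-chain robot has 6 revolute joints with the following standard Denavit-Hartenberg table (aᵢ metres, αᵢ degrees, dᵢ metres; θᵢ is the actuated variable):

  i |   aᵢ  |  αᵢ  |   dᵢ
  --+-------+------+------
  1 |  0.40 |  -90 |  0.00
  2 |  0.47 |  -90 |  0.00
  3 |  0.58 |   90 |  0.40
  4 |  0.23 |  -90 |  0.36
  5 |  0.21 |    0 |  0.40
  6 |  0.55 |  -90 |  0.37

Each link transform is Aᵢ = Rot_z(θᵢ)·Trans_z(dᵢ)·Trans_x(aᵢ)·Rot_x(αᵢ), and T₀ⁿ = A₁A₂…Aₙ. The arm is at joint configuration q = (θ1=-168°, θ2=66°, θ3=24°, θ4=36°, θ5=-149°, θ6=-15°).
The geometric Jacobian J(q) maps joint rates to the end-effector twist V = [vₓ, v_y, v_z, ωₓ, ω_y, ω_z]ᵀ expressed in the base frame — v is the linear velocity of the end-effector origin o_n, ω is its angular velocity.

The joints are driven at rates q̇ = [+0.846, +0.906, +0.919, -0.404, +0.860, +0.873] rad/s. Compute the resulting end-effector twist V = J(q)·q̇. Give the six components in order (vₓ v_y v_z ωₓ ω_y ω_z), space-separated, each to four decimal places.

o_n = [0.2183, -0.6405, -0.7444]
J₁: ẑ×o_n = [0.6405, 0.2183, -0.0000], ω = ẑ
J2: z=[0.2079, -0.9781, 0.0000] o=[-0.3913, -0.0832, 0.0000] → [0.7281, 0.1548, 0.4803, 0.2079, -0.9781, 0.0000]
J3: z=[0.8936, 0.1899, -0.4067] o=[-0.5782, -0.1229, -0.4294] → [-0.2704, -0.0425, -0.6138, 0.8936, 0.1899, -0.4067]
J4: z=[0.0281, -0.9280, -0.3716] o=[-0.4807, 0.1390, -1.0761] → [-0.5975, -0.2690, 0.6267, 0.0281, -0.9280, -0.3716]
J5: z=[0.9863, -0.0348, 0.1615] o=[-0.4331, -0.1097, -1.4202] → [0.0622, -0.5613, -0.5008, 0.9863, -0.0348, 0.1615]
J6: z=[0.9863, -0.0348, 0.1615] o=[-0.0649, -0.2908, -1.2312] → [0.0395, -0.4344, -0.3350, 0.9863, -0.0348, 0.1615]
V = J·q̇ = [1.2825, -0.4674, -1.1053, 2.7074, -0.3970, 0.9022]

1.2825 -0.4674 -1.1053 2.7074 -0.3970 0.9022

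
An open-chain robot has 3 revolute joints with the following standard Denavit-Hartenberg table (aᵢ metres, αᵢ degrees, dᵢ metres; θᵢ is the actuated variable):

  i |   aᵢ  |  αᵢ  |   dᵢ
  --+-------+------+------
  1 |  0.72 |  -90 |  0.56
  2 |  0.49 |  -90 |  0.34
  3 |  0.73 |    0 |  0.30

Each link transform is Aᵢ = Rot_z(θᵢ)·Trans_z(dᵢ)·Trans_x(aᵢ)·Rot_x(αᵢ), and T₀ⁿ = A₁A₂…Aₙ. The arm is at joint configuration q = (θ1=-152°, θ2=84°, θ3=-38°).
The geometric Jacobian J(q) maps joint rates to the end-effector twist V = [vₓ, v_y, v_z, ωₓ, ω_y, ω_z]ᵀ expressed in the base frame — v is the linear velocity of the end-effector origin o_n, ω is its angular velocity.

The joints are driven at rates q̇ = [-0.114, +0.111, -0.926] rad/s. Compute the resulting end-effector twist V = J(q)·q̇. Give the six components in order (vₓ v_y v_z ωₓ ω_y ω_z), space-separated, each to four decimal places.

o_n = [-0.1000, -0.9473, -0.5308]
J₁: ẑ×o_n = [0.9473, -0.1000, 0.0000], ω = ẑ
J2: z=[0.4695, -0.8829, 0.0000] o=[-0.6357, -0.3380, 0.5600] → [0.9631, 0.5121, 0.1870, 0.4695, -0.8829, 0.0000]
J3: z=[0.8781, 0.4669, -0.1045] o=[-0.5213, -0.6623, 0.0727] → [-0.3115, 0.4859, -0.4470, 0.8781, 0.4669, -0.1045]
V = J·q̇ = [0.2874, -0.3817, 0.4347, -0.7610, -0.5304, -0.0172]

0.2874 -0.3817 0.4347 -0.7610 -0.5304 -0.0172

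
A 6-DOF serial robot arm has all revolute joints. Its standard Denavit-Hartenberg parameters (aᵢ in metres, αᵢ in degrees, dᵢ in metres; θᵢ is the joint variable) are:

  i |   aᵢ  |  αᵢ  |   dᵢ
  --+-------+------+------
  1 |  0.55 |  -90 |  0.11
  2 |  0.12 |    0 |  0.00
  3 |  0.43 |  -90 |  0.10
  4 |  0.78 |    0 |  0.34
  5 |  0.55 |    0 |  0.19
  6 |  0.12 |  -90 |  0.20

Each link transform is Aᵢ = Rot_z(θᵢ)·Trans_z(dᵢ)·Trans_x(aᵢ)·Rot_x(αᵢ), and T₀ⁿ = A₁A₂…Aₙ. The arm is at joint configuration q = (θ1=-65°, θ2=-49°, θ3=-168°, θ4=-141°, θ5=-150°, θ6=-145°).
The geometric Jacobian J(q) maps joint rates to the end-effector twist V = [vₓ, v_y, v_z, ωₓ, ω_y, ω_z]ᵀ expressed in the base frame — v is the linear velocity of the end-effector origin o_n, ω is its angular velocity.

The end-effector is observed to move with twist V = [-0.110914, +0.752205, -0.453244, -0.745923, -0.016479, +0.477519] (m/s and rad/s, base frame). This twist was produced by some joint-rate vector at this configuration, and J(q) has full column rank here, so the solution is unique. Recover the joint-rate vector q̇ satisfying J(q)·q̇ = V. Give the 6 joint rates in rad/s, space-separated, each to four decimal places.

0.0790 -0.8640 0.1810 0.2840 -0.5270 0.7420

o_n = [0.2389, -0.0536, 0.7535]
J₁: ẑ×o_n = [0.0536, 0.2389, -0.0000], ω = ẑ
J2: z=[0.9063, 0.4226, 0.0000] o=[0.2324, -0.4985, 0.1100] → [0.2720, -0.5832, 0.4005, 0.9063, 0.4226, 0.0000]
J3: z=[0.9063, 0.4226, 0.0000] o=[0.2657, -0.5698, 0.2006] → [0.2337, -0.5011, 0.4792, 0.9063, 0.4226, 0.0000]
J4: z=[-0.2543, 0.5454, 0.7986] o=[0.2112, -0.2163, -0.0582] → [0.3128, 0.2285, -0.0565, -0.2543, 0.5454, 0.7986]
J5: z=[-0.2543, 0.5454, 0.7986] o=[0.7742, -0.2622, 0.5781] → [-0.0709, -0.3829, 0.2389, -0.2543, 0.5454, 0.7986]
J6: z=[-0.2543, 0.5454, 0.7986] o=[0.1940, -0.2329, 0.6112] → [-0.0656, 0.0720, -0.0701, -0.2543, 0.5454, 0.7986]
q̇ = J⁺·V = [0.0790, -0.8640, 0.1810, 0.2840, -0.5270, 0.7420]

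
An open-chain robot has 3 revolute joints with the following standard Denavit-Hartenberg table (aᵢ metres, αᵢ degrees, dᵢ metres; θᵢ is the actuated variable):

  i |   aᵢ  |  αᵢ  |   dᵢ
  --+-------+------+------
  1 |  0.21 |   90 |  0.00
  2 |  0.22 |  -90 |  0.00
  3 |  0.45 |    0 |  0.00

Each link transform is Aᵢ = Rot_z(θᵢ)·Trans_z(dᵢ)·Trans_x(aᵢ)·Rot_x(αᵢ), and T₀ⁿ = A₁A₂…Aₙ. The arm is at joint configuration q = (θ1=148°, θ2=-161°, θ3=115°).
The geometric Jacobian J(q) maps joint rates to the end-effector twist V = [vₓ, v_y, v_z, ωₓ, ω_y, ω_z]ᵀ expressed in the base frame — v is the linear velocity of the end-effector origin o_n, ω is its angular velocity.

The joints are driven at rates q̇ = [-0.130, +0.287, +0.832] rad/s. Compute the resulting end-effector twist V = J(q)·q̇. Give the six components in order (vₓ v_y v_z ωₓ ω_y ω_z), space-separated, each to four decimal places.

-0.2230 0.3538 0.1024 -0.0776 0.3869 -0.9167

o_n = [-0.3703, -0.2495, -0.0097]
J₁: ẑ×o_n = [0.2495, -0.3703, 0.0000], ω = ẑ
J2: z=[0.5299, 0.8480, 0.0000] o=[-0.1781, 0.1113, 0.0000] → [-0.0082, 0.0051, -0.0282, 0.5299, 0.8480, 0.0000]
J3: z=[-0.2761, 0.1725, -0.9455] o=[-0.0017, 0.0011, -0.0716] → [-0.2262, 0.3656, 0.1328, -0.2761, 0.1725, -0.9455]
V = J·q̇ = [-0.2230, 0.3538, 0.1024, -0.0776, 0.3869, -0.9167]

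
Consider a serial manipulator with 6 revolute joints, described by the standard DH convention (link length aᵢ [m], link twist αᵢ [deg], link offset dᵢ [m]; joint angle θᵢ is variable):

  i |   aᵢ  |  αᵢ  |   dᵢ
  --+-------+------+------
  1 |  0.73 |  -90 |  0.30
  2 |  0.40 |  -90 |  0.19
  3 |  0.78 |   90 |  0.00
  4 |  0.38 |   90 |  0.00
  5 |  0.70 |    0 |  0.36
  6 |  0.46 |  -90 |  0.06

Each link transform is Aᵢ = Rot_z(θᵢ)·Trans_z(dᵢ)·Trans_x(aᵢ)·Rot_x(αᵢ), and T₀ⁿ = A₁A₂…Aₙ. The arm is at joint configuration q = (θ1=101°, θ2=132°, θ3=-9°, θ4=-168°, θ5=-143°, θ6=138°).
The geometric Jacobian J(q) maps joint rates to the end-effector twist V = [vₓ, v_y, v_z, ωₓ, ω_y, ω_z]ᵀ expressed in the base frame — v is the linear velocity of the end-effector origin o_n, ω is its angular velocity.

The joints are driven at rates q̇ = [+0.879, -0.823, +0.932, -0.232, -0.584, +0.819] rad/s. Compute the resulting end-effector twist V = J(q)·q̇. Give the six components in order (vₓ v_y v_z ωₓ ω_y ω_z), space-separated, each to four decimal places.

o_n = [0.2203, -0.0849, -0.1228]
J₁: ẑ×o_n = [0.0849, 0.2203, -0.0000], ω = ẑ
J2: z=[-0.9816, -0.1908, 0.0000] o=[-0.1393, 0.7166, 0.3000] → [0.0807, -0.4150, 0.8554, -0.9816, -0.1908, 0.0000]
J3: z=[0.1418, -0.7295, 0.6691] o=[-0.2747, 0.4176, 0.0027] → [0.4278, 0.3490, 0.2899, 0.1418, -0.7295, 0.6691]
J4: z=[-0.9895, -0.0857, 0.1163] o=[-0.2961, -0.1117, -0.5698] → [-0.0414, 0.5023, 0.0178, -0.9895, -0.0857, 0.1163]
J5: z=[0.1444, -0.5725, 0.8071] o=[-0.2971, 0.1982, -0.3498] → [0.0985, 0.3849, 0.2553, 0.1444, -0.5725, 0.8071]
J6: z=[0.1444, -0.5725, 0.8071] o=[0.1732, -0.4277, -0.4318] → [-0.4535, -0.0066, 0.0765, 0.1444, -0.5725, 0.8071]
V = J·q̇ = [-0.0124, 0.5138, -0.5244, 1.2035, -0.6375, 1.6653]

-0.0124 0.5138 -0.5244 1.2035 -0.6375 1.6653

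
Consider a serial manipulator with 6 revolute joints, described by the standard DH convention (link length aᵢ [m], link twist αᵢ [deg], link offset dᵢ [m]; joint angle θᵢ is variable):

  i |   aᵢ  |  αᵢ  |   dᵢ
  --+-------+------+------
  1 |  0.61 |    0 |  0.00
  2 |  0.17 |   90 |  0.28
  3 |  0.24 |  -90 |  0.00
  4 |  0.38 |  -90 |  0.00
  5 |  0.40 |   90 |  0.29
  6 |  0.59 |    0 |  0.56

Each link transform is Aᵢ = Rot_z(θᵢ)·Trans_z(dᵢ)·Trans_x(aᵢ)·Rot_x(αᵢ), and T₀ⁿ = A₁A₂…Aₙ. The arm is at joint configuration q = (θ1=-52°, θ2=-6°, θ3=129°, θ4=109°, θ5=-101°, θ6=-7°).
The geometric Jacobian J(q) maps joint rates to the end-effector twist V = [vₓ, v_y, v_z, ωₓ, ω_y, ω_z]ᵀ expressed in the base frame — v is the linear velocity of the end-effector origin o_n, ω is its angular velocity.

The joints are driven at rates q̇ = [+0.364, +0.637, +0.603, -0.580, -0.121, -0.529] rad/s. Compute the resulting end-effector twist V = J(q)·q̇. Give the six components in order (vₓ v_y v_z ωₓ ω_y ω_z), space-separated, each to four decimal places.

0.0992 -0.7473 -0.3130 0.1539 -0.3834 1.2600

o_n = [-0.2860, -0.1943, -0.1448]
J₁: ẑ×o_n = [0.1943, -0.2860, 0.0000], ω = ẑ
J2: z=[0.0000, 0.0000, 1.0000] o=[0.3756, -0.4807, 0.0000] → [-0.2863, -0.6616, 0.0000, 0.0000, 0.0000, 1.0000]
J3: z=[-0.8480, -0.5299, 0.0000] o=[0.4656, -0.6249, 0.2800] → [0.2251, -0.3603, -0.7634, -0.8480, -0.5299, 0.0000]
J4: z=[-0.4118, 0.6591, -0.6293] o=[0.3856, -0.4968, 0.4665] → [-0.2126, 0.1709, 0.3181, -0.4118, 0.6591, -0.6293]
J5: z=[0.0392, -0.6771, -0.7348] o=[0.7316, -0.3724, 0.3704] → [0.4797, 0.7679, -0.6820, 0.0392, -0.6771, -0.7348]
J6: z=[-0.8151, -0.4470, 0.3684] o=[0.5117, -0.3350, -0.0705] → [-0.0186, -0.3545, -0.4713, -0.8151, -0.4470, 0.3684]
V = J·q̇ = [0.0992, -0.7473, -0.3130, 0.1539, -0.3834, 1.2600]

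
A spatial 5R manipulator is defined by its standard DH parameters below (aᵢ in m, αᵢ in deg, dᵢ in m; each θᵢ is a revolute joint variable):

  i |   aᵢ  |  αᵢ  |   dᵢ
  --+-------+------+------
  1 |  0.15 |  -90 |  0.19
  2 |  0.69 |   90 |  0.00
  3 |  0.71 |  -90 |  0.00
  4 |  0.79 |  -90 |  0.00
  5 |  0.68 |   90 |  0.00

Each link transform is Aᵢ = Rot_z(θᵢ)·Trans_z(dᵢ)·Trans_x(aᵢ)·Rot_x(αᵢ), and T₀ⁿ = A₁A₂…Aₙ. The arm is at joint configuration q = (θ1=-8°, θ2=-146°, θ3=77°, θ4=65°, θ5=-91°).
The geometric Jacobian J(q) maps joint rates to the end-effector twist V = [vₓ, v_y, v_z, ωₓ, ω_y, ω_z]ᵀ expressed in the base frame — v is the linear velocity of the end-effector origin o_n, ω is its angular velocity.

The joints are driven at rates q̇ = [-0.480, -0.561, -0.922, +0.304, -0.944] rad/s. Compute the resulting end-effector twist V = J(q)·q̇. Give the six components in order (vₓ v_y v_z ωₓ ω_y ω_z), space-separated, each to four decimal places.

-0.9532 -0.1061 0.2461 0.4223 0.2850 -0.1044

o_n = [0.4868, 1.1082, 0.9207]
J₁: ẑ×o_n = [-1.1082, 0.4868, 0.0000], ω = ẑ
J2: z=[0.1392, 0.9903, 0.0000] o=[0.1485, -0.0209, 0.1900] → [0.7236, -0.1017, -0.1778, 0.1392, 0.9903, 0.0000]
J3: z=[-0.5538, 0.0778, -0.8290] o=[-0.4179, 0.0587, 0.5758] → [0.8969, -0.5590, -0.6516, -0.5538, 0.0778, -0.8290]
J4: z=[0.8312, 0.1103, -0.5449] o=[-0.4528, 0.7622, 0.6652] → [0.2167, -0.7244, 0.1839, 0.8312, 0.1103, -0.5449]
J5: z=[0.2785, -0.9309, 0.2364] o=[-0.0727, 1.0373, 1.3007] → [0.3370, 0.2381, 0.5405, 0.2785, -0.9309, 0.2364]
V = J·q̇ = [-0.9532, -0.1061, 0.2461, 0.4223, 0.2850, -0.1044]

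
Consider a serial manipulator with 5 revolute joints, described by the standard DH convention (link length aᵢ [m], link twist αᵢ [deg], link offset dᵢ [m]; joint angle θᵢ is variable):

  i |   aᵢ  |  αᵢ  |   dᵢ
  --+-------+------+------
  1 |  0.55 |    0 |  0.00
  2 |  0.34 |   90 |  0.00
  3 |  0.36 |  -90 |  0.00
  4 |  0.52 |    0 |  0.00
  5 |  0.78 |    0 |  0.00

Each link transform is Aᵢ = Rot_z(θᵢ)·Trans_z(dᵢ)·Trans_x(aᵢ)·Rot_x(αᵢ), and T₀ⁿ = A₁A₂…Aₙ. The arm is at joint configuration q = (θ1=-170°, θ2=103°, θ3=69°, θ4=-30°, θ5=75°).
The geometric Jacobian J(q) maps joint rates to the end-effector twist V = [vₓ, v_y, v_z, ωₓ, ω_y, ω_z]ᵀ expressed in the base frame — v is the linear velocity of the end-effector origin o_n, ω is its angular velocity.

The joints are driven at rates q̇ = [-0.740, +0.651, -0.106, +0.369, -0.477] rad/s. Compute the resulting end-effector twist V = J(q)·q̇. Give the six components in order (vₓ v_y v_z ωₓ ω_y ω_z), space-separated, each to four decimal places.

o_n = [0.0503, -0.7438, 1.2714]
J₁: ẑ×o_n = [0.7438, 0.0503, -0.0000], ω = ẑ
J2: z=[0.0000, 0.0000, 1.0000] o=[-0.5416, -0.0955, 0.0000] → [0.6483, 0.5919, -0.0000, 0.0000, 0.0000, 1.0000]
J3: z=[-0.9205, -0.3907, 0.0000] o=[-0.4088, -0.4085, 0.0000] → [-0.4968, 1.1703, 0.4881, -0.9205, -0.3907, 0.0000]
J4: z=[-0.3648, 0.8594, 0.3584] o=[-0.3584, -0.5272, 0.3361] → [0.8814, 0.4876, -0.2722, -0.3648, 0.8594, 0.3584]
J5: z=[-0.3648, 0.8594, 0.3584] o=[-0.5347, -0.7774, 0.7565] → [0.4305, 0.3974, -0.5149, -0.3648, 0.8594, 0.3584]
V = J·q̇ = [0.0442, 0.2144, 0.0934, 0.1370, -0.0514, -0.1277]

0.0442 0.2144 0.0934 0.1370 -0.0514 -0.1277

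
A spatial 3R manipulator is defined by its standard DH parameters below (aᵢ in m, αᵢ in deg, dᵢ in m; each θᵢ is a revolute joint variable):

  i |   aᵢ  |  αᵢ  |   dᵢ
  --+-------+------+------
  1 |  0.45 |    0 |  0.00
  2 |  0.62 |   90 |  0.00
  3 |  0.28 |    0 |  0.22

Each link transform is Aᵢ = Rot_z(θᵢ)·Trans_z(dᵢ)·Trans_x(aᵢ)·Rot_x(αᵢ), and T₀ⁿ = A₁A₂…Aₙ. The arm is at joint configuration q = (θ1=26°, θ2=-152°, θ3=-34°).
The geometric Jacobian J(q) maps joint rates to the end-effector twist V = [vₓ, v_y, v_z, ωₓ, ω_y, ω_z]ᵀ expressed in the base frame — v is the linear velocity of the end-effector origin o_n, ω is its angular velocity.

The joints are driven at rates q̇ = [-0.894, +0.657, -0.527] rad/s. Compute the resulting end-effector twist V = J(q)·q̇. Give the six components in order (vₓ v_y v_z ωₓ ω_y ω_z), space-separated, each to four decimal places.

0.0921 -0.1339 -0.1223 0.4264 -0.3098 -0.2370

o_n = [-0.2744, -0.3628, -0.1566]
J₁: ẑ×o_n = [0.3628, -0.2744, 0.0000], ω = ẑ
J2: z=[0.0000, 0.0000, 1.0000] o=[0.4045, 0.1973, 0.0000] → [0.5601, -0.6789, 0.0000, 0.0000, 0.0000, 1.0000]
J3: z=[-0.8090, 0.5878, 0.0000] o=[0.0400, -0.3043, 0.0000] → [-0.0920, -0.1267, 0.2321, -0.8090, 0.5878, 0.0000]
V = J·q̇ = [0.0921, -0.1339, -0.1223, 0.4264, -0.3098, -0.2370]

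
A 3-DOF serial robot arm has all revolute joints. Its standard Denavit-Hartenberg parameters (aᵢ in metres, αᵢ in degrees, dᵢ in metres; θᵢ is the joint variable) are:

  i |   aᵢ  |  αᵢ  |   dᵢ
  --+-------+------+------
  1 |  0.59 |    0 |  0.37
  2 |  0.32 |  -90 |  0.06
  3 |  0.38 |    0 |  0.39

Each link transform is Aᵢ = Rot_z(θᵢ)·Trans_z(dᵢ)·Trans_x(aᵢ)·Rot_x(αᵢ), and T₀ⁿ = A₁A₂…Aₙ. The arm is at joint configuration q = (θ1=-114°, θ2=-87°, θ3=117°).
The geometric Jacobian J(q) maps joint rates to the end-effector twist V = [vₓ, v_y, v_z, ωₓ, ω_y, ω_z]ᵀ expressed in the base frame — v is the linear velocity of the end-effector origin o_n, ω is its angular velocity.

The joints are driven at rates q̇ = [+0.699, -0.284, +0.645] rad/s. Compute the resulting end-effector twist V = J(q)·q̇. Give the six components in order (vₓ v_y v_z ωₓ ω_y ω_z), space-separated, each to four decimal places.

o_n = [-0.5174, -0.8502, 0.0914]
J₁: ẑ×o_n = [0.8502, -0.5174, 0.0000], ω = ẑ
J2: z=[0.0000, 0.0000, 1.0000] o=[-0.2400, -0.5390, 0.3700] → [0.3112, -0.2775, 0.0000, 0.0000, 0.0000, 1.0000]
J3: z=[-0.3584, -0.9336, 0.0000] o=[-0.5387, -0.4243, 0.4300] → [0.3161, -0.1213, 0.1725, -0.3584, -0.9336, 0.0000]
V = J·q̇ = [0.7098, -0.3611, 0.1113, -0.2311, -0.6022, 0.4150]

0.7098 -0.3611 0.1113 -0.2311 -0.6022 0.4150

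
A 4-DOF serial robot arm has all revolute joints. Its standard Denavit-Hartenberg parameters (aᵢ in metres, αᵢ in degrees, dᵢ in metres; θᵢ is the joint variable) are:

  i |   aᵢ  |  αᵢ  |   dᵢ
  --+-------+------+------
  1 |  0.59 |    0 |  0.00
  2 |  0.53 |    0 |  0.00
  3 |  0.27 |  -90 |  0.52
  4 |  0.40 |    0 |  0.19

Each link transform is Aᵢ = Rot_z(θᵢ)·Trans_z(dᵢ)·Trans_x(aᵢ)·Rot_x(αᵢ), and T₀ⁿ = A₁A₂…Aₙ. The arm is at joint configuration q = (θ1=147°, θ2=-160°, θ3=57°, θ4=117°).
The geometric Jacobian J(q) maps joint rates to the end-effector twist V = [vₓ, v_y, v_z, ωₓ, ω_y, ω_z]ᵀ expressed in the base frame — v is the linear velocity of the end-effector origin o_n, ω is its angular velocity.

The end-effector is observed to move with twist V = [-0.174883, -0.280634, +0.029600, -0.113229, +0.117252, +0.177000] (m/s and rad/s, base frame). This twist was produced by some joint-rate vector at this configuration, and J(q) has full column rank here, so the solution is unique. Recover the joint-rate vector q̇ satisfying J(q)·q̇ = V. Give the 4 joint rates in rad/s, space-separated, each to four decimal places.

0.2190 -0.4510 0.4090 0.1630

o_n = [-0.0468, 0.4002, 0.1636]
J₁: ẑ×o_n = [-0.4002, -0.0468, 0.0000], ω = ẑ
J2: z=[0.0000, 0.0000, 1.0000] o=[-0.4948, 0.3213, 0.0000] → [-0.0789, 0.4480, 0.0000, 0.0000, 0.0000, 1.0000]
J3: z=[0.0000, 0.0000, 1.0000] o=[0.0216, 0.2021, 0.0000] → [-0.1981, -0.0684, 0.0000, 0.0000, 0.0000, 1.0000]
J4: z=[-0.6947, 0.7193, 0.0000] o=[0.2158, 0.3897, 0.5200] → [-0.2564, -0.2476, 0.1816, -0.6947, 0.7193, 0.0000]
q̇ = J⁺·V = [0.2190, -0.4510, 0.4090, 0.1630]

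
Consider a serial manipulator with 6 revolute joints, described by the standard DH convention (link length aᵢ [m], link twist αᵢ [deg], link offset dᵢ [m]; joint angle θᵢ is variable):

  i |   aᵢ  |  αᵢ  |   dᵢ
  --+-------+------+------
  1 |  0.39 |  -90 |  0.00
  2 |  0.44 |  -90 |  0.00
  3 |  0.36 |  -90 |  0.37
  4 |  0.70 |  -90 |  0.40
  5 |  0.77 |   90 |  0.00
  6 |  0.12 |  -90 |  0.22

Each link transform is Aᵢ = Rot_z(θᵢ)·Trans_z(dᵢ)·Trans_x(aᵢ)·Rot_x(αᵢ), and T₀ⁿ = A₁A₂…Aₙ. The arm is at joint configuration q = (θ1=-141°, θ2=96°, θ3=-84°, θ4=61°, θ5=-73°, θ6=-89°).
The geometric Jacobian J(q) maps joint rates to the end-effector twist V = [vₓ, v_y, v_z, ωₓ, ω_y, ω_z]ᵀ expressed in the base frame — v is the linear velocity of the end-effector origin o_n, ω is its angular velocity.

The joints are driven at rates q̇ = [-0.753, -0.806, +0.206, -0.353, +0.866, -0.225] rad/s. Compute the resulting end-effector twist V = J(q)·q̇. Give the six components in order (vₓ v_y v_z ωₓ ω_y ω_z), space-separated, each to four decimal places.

o_n = [0.1130, -0.7855, -1.7322]
J₁: ẑ×o_n = [0.7855, 0.1130, -0.0000], ω = ẑ
J2: z=[0.6293, -0.7771, 0.0000] o=[-0.3031, -0.2454, 0.0000] → [1.3461, 1.0901, -0.0165, 0.6293, -0.7771, 0.0000]
J3: z=[0.7729, 0.6259, 0.1045] o=[-0.2673, -0.2165, -0.4376] → [-0.7508, 1.0403, -0.6779, 0.7729, 0.6259, 0.1045]
J4: z=[0.0150, 0.1467, -0.9891] o=[0.2470, -0.2607, -0.4363] → [-0.7091, 0.1520, 0.0118, 0.0150, 0.1467, -0.9891]
J5: z=[-0.9295, 0.3665, 0.0402] o=[-0.0049, -0.8452, -0.9312] → [-0.2960, -0.7397, -0.0987, -0.9295, 0.3665, 0.0402]
J6: z=[0.3567, 0.9215, -0.1536] o=[-0.0768, -0.9440, -1.6915] → [-0.0131, -0.0146, -0.1184, 0.3567, 0.9215, -0.1536]
V = J·q̇ = [-1.8342, -1.4404, -0.1893, -1.2386, 0.8136, -0.3129]

-1.8342 -1.4404 -0.1893 -1.2386 0.8136 -0.3129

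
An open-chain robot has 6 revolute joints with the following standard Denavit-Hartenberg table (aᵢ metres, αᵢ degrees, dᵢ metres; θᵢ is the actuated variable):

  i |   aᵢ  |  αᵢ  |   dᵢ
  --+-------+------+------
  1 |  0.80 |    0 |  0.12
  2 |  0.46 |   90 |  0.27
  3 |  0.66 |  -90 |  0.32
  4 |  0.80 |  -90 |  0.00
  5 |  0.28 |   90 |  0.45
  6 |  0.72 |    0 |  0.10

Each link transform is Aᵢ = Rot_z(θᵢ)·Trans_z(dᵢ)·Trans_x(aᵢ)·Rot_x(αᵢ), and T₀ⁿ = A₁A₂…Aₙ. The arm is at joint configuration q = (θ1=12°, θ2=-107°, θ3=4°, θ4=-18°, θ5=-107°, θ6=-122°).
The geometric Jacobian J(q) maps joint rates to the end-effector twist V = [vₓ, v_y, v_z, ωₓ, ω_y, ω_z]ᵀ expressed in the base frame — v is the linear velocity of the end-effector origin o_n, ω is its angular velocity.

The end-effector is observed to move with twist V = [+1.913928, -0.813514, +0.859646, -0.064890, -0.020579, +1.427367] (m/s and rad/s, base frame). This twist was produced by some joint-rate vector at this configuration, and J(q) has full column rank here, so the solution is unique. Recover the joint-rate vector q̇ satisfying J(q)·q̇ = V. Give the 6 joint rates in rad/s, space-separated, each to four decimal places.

o_n = [-0.0690, -1.5401, 0.3552]
J₁: ẑ×o_n = [1.5401, -0.0690, 0.0000], ω = ẑ
J2: z=[0.0000, 0.0000, 1.0000] o=[0.7825, 0.1663, 0.1200] → [1.7064, -0.8515, 0.0000, 0.0000, 0.0000, 1.0000]
J3: z=[-0.9962, 0.0872, 0.0000] o=[0.7424, -0.2919, 0.3900] → [-0.0030, -0.0346, 1.3141, -0.9962, 0.0872, 0.0000]
J4: z=[0.0061, 0.0695, 0.9976] o=[0.3663, -0.9199, 0.4360] → [0.6130, -0.4337, 0.0265, 0.0061, 0.0695, 0.9976]
J5: z=[0.9206, -0.3900, 0.0216] o=[0.0538, -1.6545, 0.4891] → [0.0497, 0.1206, 0.0574, 0.9206, -0.3900, 0.0216]
J6: z=[0.3717, 0.8578, -0.3551] o=[0.5017, -1.7362, 0.7605] → [-0.2780, 0.3533, 0.5624, 0.3717, 0.8578, -0.3551]
q̇ = J⁺·V = [0.1830, 0.7850, 0.5760, 0.4880, 0.5060, 0.1080]

0.1830 0.7850 0.5760 0.4880 0.5060 0.1080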